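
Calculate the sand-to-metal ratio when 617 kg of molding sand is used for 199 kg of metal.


Formula: Sand-to-Metal Ratio = W_sand / W_metal
Ratio = 617 kg / 199 kg = 3.1005

Final answer: 3.1005


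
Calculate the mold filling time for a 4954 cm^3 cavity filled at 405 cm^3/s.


Formula: t_fill = V_mold / Q_flow
t = 4954 cm^3 / 405 cm^3/s = 12.2321 s

Final answer: 12.2321 s


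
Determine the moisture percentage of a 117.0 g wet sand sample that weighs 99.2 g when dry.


Formula: MC = (W_wet - W_dry) / W_wet * 100
Water mass = 117.0 - 99.2 = 17.8 g
MC = 17.8 / 117.0 * 100 = 15.2137%

15.2137%


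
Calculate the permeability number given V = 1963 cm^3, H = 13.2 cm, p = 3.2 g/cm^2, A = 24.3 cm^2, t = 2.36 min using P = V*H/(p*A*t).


Formula: Permeability Number P = (V * H) / (p * A * t)
Numerator: V * H = 1963 * 13.2 = 25911.6
Denominator: p * A * t = 3.2 * 24.3 * 2.36 = 183.5136
P = 25911.6 / 183.5136 = 141.1972

141.1972


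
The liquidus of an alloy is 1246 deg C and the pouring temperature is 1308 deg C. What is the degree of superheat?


Formula: Superheat = T_pour - T_melt
Superheat = 1308 - 1246 = 62 deg C

Answer: 62 deg C


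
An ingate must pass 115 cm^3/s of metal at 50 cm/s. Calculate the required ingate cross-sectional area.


Formula: A_ingate = Q / v  (continuity equation)
A = 115 cm^3/s / 50 cm/s = 2.3000 cm^2

Answer: 2.3000 cm^2


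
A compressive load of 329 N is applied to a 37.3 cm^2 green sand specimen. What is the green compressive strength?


Formula: Compressive Strength = Force / Area
Strength = 329 N / 37.3 cm^2 = 8.8204 N/cm^2

Answer: 8.8204 N/cm^2


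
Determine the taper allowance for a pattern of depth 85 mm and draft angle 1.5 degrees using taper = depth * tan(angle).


Formula: taper = depth * tan(draft_angle)
tan(1.5 deg) = 0.0261859
taper = 85 mm * 0.0261859 = 2.2258 mm

Answer: 2.2258 mm


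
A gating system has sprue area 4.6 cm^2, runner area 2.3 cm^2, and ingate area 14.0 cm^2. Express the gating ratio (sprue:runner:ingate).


Sprue:Runner:Ingate = 1 : 2.3/4.6 : 14.0/4.6 = 1:0.50:3.04

Final answer: 1:0.50:3.04


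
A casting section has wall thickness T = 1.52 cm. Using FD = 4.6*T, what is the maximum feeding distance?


Formula: FD = 4.6 * T  (riser feeding-distance rule)
FD = 4.6 * 1.52 cm = 6.9920 cm

6.9920 cm


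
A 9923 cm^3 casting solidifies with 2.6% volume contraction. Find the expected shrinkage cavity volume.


Formula: V_shrink = V_casting * shrinkage_pct / 100
V_shrink = 9923 cm^3 * 2.6 / 100 = 257.9980 cm^3

Answer: 257.9980 cm^3


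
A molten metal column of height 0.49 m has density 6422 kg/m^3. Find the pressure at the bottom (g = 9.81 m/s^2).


Formula: P = rho * g * h
rho * g = 6422 * 9.81 = 62999.82 N/m^3
P = 62999.82 * 0.49 = 30869.9118 Pa

30869.9118 Pa


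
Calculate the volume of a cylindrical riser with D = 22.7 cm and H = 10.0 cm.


Formula: V = pi * (D/2)^2 * H  (cylinder volume)
Radius = D/2 = 22.7/2 = 11.35 cm
V = pi * 11.35^2 * 10.0 = 4047.0782 cm^3

Answer: 4047.0782 cm^3


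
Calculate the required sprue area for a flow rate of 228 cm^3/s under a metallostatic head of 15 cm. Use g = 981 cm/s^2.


Formula: v = sqrt(2*g*h), A = Q/v
Velocity: v = sqrt(2 * 981 * 15) = sqrt(29430) = 171.5517 cm/s
Sprue area: A = Q / v = 228 / 171.5517 = 1.3290 cm^2

Final answer: 1.3290 cm^2


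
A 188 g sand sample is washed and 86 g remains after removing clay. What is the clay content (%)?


Formula: Clay% = (W_total - W_washed) / W_total * 100
Clay mass = 188 - 86 = 102 g
Clay% = 102 / 188 * 100 = 54.2553%

54.2553%


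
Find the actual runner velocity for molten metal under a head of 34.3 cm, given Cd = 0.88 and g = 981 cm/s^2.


Formula: v = Cd * sqrt(2 * g * h)  (Torricelli with discharge coefficient)
2*g*h = 2 * 981 * 34.3 = 67296.6 cm^2/s^2
sqrt(67296.6) = 259.41588 cm/s
v = 0.88 * 259.41588 = 228.2860 cm/s

228.2860 cm/s


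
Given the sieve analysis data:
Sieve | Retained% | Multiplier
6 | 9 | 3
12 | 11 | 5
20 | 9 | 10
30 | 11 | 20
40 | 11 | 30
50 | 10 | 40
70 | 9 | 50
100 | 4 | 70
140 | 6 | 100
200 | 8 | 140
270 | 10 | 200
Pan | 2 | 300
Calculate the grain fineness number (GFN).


Formula: GFN = sum(pct * multiplier) / sum(pct)
sum(pct * multiplier) = 6172
sum(pct) = 100
GFN = 6172 / 100 = 61.72

61.72


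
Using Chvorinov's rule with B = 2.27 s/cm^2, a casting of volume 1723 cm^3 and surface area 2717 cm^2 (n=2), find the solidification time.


Formula: t_s = B * (V/A)^n  (Chvorinov's rule, n=2)
Modulus M = V/A = 1723/2717 = 0.634155 cm
M^2 = 0.634155^2 = 0.402153 cm^2
t_s = 2.27 * 0.402153 = 0.9129 s

Answer: 0.9129 s


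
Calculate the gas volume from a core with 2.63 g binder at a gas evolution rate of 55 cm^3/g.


Formula: V_gas = W_binder * gas_evolution_rate
V = 2.63 g * 55 cm^3/g = 144.6500 cm^3

144.6500 cm^3


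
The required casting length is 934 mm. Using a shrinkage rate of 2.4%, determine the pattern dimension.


Formula: L_pattern = L_casting * (1 + shrinkage_rate/100)
Shrinkage factor = 1 + 2.4/100 = 1.024
L_pattern = 934 mm * 1.024 = 956.4160 mm


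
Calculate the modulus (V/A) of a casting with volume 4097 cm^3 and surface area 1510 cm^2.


Formula: Casting Modulus M = V / A
M = 4097 cm^3 / 1510 cm^2 = 2.7132 cm

Final answer: 2.7132 cm


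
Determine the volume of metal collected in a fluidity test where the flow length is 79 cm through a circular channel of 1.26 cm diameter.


Formula: V = pi * (d/2)^2 * L  (cylinder volume)
Radius = 1.26/2 = 0.63 cm
V = pi * 0.63^2 * 79 = 98.5050 cm^3

Answer: 98.5050 cm^3


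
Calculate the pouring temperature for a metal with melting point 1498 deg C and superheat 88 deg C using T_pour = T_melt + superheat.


Formula: T_pour = T_melt + Superheat
T_pour = 1498 + 88 = 1586 deg C

1586 deg C


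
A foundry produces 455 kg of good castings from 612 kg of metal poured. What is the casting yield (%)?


Formula: Casting Yield = (W_good / W_total) * 100
Yield = (455 kg / 612 kg) * 100 = 74.3464%

Answer: 74.3464%


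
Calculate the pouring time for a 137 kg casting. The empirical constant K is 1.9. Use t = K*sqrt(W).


Formula: t = K * sqrt(W)
sqrt(W) = sqrt(137) = 11.70470
t = 1.9 * 11.70470 = 22.2389 s


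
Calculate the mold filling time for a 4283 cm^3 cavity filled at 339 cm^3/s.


Formula: t_fill = V_mold / Q_flow
t = 4283 cm^3 / 339 cm^3/s = 12.6342 s

Final answer: 12.6342 s


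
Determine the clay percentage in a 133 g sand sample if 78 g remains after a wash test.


Formula: Clay% = (W_total - W_washed) / W_total * 100
Clay mass = 133 - 78 = 55 g
Clay% = 55 / 133 * 100 = 41.3534%

Final answer: 41.3534%


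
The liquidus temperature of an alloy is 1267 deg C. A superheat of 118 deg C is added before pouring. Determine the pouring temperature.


Formula: T_pour = T_melt + Superheat
T_pour = 1267 + 118 = 1385 deg C

Final answer: 1385 deg C


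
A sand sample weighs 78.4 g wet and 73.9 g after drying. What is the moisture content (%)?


Formula: MC = (W_wet - W_dry) / W_wet * 100
Water mass = 78.4 - 73.9 = 4.5 g
MC = 4.5 / 78.4 * 100 = 5.7398%

5.7398%


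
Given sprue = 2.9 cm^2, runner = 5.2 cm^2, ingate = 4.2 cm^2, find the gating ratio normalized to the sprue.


Sprue:Runner:Ingate = 1 : 5.2/2.9 : 4.2/2.9 = 1:1.79:1.45


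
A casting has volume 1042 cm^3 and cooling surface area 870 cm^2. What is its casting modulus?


Formula: Casting Modulus M = V / A
M = 1042 cm^3 / 870 cm^2 = 1.1977 cm


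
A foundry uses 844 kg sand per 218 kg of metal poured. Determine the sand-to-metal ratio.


Formula: Sand-to-Metal Ratio = W_sand / W_metal
Ratio = 844 kg / 218 kg = 3.8716

3.8716


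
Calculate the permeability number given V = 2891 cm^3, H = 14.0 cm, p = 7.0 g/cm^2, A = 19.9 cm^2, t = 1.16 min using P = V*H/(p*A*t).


Formula: Permeability Number P = (V * H) / (p * A * t)
Numerator: V * H = 2891 * 14.0 = 40474.0
Denominator: p * A * t = 7.0 * 19.9 * 1.16 = 161.588
P = 40474.0 / 161.588 = 250.4765

Answer: 250.4765


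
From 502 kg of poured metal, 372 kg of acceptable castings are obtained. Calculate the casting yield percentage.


Formula: Casting Yield = (W_good / W_total) * 100
Yield = (372 kg / 502 kg) * 100 = 74.1036%

Final answer: 74.1036%


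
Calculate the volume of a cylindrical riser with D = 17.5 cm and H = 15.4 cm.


Formula: V = pi * (D/2)^2 * H  (cylinder volume)
Radius = D/2 = 17.5/2 = 8.75 cm
V = pi * 8.75^2 * 15.4 = 3704.1341 cm^3


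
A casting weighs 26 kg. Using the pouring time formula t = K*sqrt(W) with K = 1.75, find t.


Formula: t = K * sqrt(W)
sqrt(W) = sqrt(26) = 5.09902
t = 1.75 * 5.09902 = 8.9233 s

Answer: 8.9233 s


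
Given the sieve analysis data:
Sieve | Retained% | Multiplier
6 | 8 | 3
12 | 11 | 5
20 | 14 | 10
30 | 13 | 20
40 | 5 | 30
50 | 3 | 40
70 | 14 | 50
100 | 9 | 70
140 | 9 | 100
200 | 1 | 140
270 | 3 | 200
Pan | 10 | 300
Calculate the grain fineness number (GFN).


Formula: GFN = sum(pct * multiplier) / sum(pct)
sum(pct * multiplier) = 6719
sum(pct) = 100
GFN = 6719 / 100 = 67.19

Final answer: 67.19


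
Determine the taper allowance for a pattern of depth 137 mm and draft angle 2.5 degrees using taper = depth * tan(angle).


Formula: taper = depth * tan(draft_angle)
tan(2.5 deg) = 0.0436609
taper = 137 mm * 0.0436609 = 5.9815 mm

Answer: 5.9815 mm


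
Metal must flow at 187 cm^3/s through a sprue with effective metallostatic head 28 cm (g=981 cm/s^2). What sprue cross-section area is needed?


Formula: v = sqrt(2*g*h), A = Q/v
Velocity: v = sqrt(2 * 981 * 28) = sqrt(54936) = 234.3843 cm/s
Sprue area: A = Q / v = 187 / 234.3843 = 0.7978 cm^2

Answer: 0.7978 cm^2


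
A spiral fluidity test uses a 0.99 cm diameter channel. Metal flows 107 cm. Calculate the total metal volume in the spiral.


Formula: V = pi * (d/2)^2 * L  (cylinder volume)
Radius = 0.99/2 = 0.495 cm
V = pi * 0.495^2 * 107 = 82.3653 cm^3

Final answer: 82.3653 cm^3


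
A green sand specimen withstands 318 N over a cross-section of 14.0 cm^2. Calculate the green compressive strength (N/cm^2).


Formula: Compressive Strength = Force / Area
Strength = 318 N / 14.0 cm^2 = 22.7143 N/cm^2

Final answer: 22.7143 N/cm^2


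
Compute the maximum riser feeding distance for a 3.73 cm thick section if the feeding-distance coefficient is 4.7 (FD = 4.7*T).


Formula: FD = 4.7 * T  (riser feeding-distance rule)
FD = 4.7 * 3.73 cm = 17.5310 cm

Answer: 17.5310 cm


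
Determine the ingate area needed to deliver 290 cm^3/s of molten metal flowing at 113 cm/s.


Formula: A_ingate = Q / v  (continuity equation)
A = 290 cm^3/s / 113 cm/s = 2.5664 cm^2

Answer: 2.5664 cm^2


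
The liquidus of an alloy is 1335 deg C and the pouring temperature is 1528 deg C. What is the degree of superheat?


Formula: Superheat = T_pour - T_melt
Superheat = 1528 - 1335 = 193 deg C

Answer: 193 deg C


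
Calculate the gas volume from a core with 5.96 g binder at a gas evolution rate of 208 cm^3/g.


Formula: V_gas = W_binder * gas_evolution_rate
V = 5.96 g * 208 cm^3/g = 1239.6800 cm^3

Final answer: 1239.6800 cm^3


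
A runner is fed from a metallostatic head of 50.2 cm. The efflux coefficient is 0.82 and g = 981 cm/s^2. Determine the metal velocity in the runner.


Formula: v = Cd * sqrt(2 * g * h)  (Torricelli with discharge coefficient)
2*g*h = 2 * 981 * 50.2 = 98492.4 cm^2/s^2
sqrt(98492.4) = 313.83499 cm/s
v = 0.82 * 313.83499 = 257.3447 cm/s

Final answer: 257.3447 cm/s


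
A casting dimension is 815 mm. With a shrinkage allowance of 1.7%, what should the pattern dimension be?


Formula: L_pattern = L_casting * (1 + shrinkage_rate/100)
Shrinkage factor = 1 + 1.7/100 = 1.017
L_pattern = 815 mm * 1.017 = 828.8550 mm

Final answer: 828.8550 mm


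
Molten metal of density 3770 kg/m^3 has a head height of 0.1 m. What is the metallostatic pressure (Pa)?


Formula: P = rho * g * h
rho * g = 3770 * 9.81 = 36983.7 N/m^3
P = 36983.7 * 0.1 = 3698.3700 Pa


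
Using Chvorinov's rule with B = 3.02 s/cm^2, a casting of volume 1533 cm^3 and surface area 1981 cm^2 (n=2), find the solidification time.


Formula: t_s = B * (V/A)^n  (Chvorinov's rule, n=2)
Modulus M = V/A = 1533/1981 = 0.773852 cm
M^2 = 0.773852^2 = 0.598847 cm^2
t_s = 3.02 * 0.598847 = 1.8085 s

1.8085 s


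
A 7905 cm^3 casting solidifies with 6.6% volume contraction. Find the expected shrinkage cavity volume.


Formula: V_shrink = V_casting * shrinkage_pct / 100
V_shrink = 7905 cm^3 * 6.6 / 100 = 521.7300 cm^3

521.7300 cm^3


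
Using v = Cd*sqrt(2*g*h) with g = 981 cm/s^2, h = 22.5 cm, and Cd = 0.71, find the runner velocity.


Formula: v = Cd * sqrt(2 * g * h)  (Torricelli with discharge coefficient)
2*g*h = 2 * 981 * 22.5 = 44145.0 cm^2/s^2
sqrt(44145.0) = 210.10712 cm/s
v = 0.71 * 210.10712 = 149.1761 cm/s


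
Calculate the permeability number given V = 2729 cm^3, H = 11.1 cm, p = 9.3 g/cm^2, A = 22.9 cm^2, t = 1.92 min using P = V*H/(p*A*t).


Formula: Permeability Number P = (V * H) / (p * A * t)
Numerator: V * H = 2729 * 11.1 = 30291.9
Denominator: p * A * t = 9.3 * 22.9 * 1.92 = 408.9024
P = 30291.9 / 408.9024 = 74.0810

74.0810


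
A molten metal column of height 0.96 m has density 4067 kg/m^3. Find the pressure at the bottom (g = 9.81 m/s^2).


Formula: P = rho * g * h
rho * g = 4067 * 9.81 = 39897.27 N/m^3
P = 39897.27 * 0.96 = 38301.3792 Pa


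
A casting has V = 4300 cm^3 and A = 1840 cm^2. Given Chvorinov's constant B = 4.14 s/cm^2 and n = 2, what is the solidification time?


Formula: t_s = B * (V/A)^n  (Chvorinov's rule, n=2)
Modulus M = V/A = 4300/1840 = 2.336957 cm
M^2 = 2.336957^2 = 5.461368 cm^2
t_s = 4.14 * 5.461368 = 22.6101 s

Answer: 22.6101 s


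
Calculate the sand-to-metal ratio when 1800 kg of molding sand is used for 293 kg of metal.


Formula: Sand-to-Metal Ratio = W_sand / W_metal
Ratio = 1800 kg / 293 kg = 6.1433

Answer: 6.1433


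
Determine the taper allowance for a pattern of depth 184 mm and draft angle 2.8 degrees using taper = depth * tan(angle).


Formula: taper = depth * tan(draft_angle)
tan(2.8 deg) = 0.0489082
taper = 184 mm * 0.0489082 = 8.9991 mm

8.9991 mm


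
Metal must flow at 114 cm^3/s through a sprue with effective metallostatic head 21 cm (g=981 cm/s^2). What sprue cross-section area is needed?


Formula: v = sqrt(2*g*h), A = Q/v
Velocity: v = sqrt(2 * 981 * 21) = sqrt(41202) = 202.9828 cm/s
Sprue area: A = Q / v = 114 / 202.9828 = 0.5616 cm^2

Answer: 0.5616 cm^2


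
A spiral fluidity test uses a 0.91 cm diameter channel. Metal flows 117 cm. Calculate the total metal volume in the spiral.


Formula: V = pi * (d/2)^2 * L  (cylinder volume)
Radius = 0.91/2 = 0.455 cm
V = pi * 0.455^2 * 117 = 76.0954 cm^3

Final answer: 76.0954 cm^3


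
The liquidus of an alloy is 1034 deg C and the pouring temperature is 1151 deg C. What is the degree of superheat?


Formula: Superheat = T_pour - T_melt
Superheat = 1151 - 1034 = 117 deg C


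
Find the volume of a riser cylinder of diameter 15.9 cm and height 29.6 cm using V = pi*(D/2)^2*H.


Formula: V = pi * (D/2)^2 * H  (cylinder volume)
Radius = D/2 = 15.9/2 = 7.95 cm
V = pi * 7.95^2 * 29.6 = 5877.2727 cm^3

Answer: 5877.2727 cm^3


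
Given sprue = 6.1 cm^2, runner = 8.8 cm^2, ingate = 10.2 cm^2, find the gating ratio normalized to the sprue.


Sprue:Runner:Ingate = 1 : 8.8/6.1 : 10.2/6.1 = 1:1.44:1.67

1:1.44:1.67


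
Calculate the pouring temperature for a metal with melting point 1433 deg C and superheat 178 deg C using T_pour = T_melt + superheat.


Formula: T_pour = T_melt + Superheat
T_pour = 1433 + 178 = 1611 deg C


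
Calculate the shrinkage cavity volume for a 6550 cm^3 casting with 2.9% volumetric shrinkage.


Formula: V_shrink = V_casting * shrinkage_pct / 100
V_shrink = 6550 cm^3 * 2.9 / 100 = 189.9500 cm^3


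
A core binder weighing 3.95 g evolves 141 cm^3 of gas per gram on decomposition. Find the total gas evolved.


Formula: V_gas = W_binder * gas_evolution_rate
V = 3.95 g * 141 cm^3/g = 556.9500 cm^3

556.9500 cm^3


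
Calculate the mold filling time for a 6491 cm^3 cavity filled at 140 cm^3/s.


Formula: t_fill = V_mold / Q_flow
t = 6491 cm^3 / 140 cm^3/s = 46.3643 s

Answer: 46.3643 s


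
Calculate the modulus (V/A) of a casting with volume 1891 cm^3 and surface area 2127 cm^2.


Formula: Casting Modulus M = V / A
M = 1891 cm^3 / 2127 cm^2 = 0.8890 cm

Final answer: 0.8890 cm


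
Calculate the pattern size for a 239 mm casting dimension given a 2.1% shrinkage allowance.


Formula: L_pattern = L_casting * (1 + shrinkage_rate/100)
Shrinkage factor = 1 + 2.1/100 = 1.021
L_pattern = 239 mm * 1.021 = 244.0190 mm

Final answer: 244.0190 mm


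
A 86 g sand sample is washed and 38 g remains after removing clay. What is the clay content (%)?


Formula: Clay% = (W_total - W_washed) / W_total * 100
Clay mass = 86 - 38 = 48 g
Clay% = 48 / 86 * 100 = 55.8140%


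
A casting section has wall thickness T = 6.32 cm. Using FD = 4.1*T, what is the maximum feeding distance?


Formula: FD = 4.1 * T  (riser feeding-distance rule)
FD = 4.1 * 6.32 cm = 25.9120 cm


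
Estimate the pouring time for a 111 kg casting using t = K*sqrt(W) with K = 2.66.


Formula: t = K * sqrt(W)
sqrt(W) = sqrt(111) = 10.53565
t = 2.66 * 10.53565 = 28.0248 s

28.0248 s


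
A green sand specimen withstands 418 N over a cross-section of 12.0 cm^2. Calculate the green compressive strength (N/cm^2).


Formula: Compressive Strength = Force / Area
Strength = 418 N / 12.0 cm^2 = 34.8333 N/cm^2

Final answer: 34.8333 N/cm^2


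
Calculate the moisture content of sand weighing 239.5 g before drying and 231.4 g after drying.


Formula: MC = (W_wet - W_dry) / W_wet * 100
Water mass = 239.5 - 231.4 = 8.1 g
MC = 8.1 / 239.5 * 100 = 3.3820%

3.3820%


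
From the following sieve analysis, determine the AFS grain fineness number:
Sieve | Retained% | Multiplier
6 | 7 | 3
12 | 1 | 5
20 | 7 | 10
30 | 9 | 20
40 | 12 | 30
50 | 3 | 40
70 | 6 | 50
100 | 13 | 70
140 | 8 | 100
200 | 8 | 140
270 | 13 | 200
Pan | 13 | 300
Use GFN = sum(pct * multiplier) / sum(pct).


Formula: GFN = sum(pct * multiplier) / sum(pct)
sum(pct * multiplier) = 10386
sum(pct) = 100
GFN = 10386 / 100 = 103.86


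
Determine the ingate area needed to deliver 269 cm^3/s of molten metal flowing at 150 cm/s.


Formula: A_ingate = Q / v  (continuity equation)
A = 269 cm^3/s / 150 cm/s = 1.7933 cm^2

Final answer: 1.7933 cm^2


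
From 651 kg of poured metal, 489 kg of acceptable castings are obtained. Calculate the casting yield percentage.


Formula: Casting Yield = (W_good / W_total) * 100
Yield = (489 kg / 651 kg) * 100 = 75.1152%

Answer: 75.1152%


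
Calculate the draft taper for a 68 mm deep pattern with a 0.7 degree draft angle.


Formula: taper = depth * tan(draft_angle)
tan(0.7 deg) = 0.0122179
taper = 68 mm * 0.0122179 = 0.8308 mm

Answer: 0.8308 mm


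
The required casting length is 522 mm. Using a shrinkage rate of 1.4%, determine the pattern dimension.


Formula: L_pattern = L_casting * (1 + shrinkage_rate/100)
Shrinkage factor = 1 + 1.4/100 = 1.014
L_pattern = 522 mm * 1.014 = 529.3080 mm

Answer: 529.3080 mm


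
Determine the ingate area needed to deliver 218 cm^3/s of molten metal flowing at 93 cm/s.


Formula: A_ingate = Q / v  (continuity equation)
A = 218 cm^3/s / 93 cm/s = 2.3441 cm^2

2.3441 cm^2


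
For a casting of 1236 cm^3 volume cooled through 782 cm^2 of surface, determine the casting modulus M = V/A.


Formula: Casting Modulus M = V / A
M = 1236 cm^3 / 782 cm^2 = 1.5806 cm

Answer: 1.5806 cm


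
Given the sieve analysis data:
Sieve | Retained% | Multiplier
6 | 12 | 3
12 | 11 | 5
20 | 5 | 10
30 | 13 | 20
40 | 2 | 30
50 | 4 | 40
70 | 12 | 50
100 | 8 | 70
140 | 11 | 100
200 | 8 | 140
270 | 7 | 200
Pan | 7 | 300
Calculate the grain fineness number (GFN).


Formula: GFN = sum(pct * multiplier) / sum(pct)
sum(pct * multiplier) = 7501
sum(pct) = 100
GFN = 7501 / 100 = 75.01


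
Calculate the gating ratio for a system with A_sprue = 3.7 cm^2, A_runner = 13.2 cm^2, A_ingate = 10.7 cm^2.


Sprue:Runner:Ingate = 1 : 13.2/3.7 : 10.7/3.7 = 1:3.57:2.89

Answer: 1:3.57:2.89


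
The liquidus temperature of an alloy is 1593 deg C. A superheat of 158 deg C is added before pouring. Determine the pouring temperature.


Formula: T_pour = T_melt + Superheat
T_pour = 1593 + 158 = 1751 deg C

Final answer: 1751 deg C


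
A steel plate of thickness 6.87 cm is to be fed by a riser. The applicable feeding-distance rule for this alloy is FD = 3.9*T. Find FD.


Formula: FD = 3.9 * T  (riser feeding-distance rule)
FD = 3.9 * 6.87 cm = 26.7930 cm

Final answer: 26.7930 cm


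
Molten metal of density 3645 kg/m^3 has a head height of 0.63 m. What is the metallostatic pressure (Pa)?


Formula: P = rho * g * h
rho * g = 3645 * 9.81 = 35757.45 N/m^3
P = 35757.45 * 0.63 = 22527.1935 Pa

Answer: 22527.1935 Pa


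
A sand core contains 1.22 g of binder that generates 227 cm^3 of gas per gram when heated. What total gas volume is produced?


Formula: V_gas = W_binder * gas_evolution_rate
V = 1.22 g * 227 cm^3/g = 276.9400 cm^3

276.9400 cm^3


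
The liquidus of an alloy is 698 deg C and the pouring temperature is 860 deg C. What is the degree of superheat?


Formula: Superheat = T_pour - T_melt
Superheat = 860 - 698 = 162 deg C

Final answer: 162 deg C


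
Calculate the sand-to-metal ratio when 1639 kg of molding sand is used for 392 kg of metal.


Formula: Sand-to-Metal Ratio = W_sand / W_metal
Ratio = 1639 kg / 392 kg = 4.1811

Answer: 4.1811


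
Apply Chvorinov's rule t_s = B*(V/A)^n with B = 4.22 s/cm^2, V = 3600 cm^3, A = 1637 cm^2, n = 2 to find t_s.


Formula: t_s = B * (V/A)^n  (Chvorinov's rule, n=2)
Modulus M = V/A = 3600/1637 = 2.199145 cm
M^2 = 2.199145^2 = 4.836239 cm^2
t_s = 4.22 * 4.836239 = 20.4089 s

Final answer: 20.4089 s


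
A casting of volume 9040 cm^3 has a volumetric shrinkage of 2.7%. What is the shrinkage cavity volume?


Formula: V_shrink = V_casting * shrinkage_pct / 100
V_shrink = 9040 cm^3 * 2.7 / 100 = 244.0800 cm^3

Final answer: 244.0800 cm^3


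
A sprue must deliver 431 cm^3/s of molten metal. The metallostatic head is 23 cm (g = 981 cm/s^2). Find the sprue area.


Formula: v = sqrt(2*g*h), A = Q/v
Velocity: v = sqrt(2 * 981 * 23) = sqrt(45126) = 212.4288 cm/s
Sprue area: A = Q / v = 431 / 212.4288 = 2.0289 cm^2

Final answer: 2.0289 cm^2


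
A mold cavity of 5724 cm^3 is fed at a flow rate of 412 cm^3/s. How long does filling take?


Formula: t_fill = V_mold / Q_flow
t = 5724 cm^3 / 412 cm^3/s = 13.8932 s


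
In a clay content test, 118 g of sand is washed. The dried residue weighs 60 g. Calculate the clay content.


Formula: Clay% = (W_total - W_washed) / W_total * 100
Clay mass = 118 - 60 = 58 g
Clay% = 58 / 118 * 100 = 49.1525%

Final answer: 49.1525%


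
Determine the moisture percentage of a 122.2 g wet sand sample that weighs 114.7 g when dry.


Formula: MC = (W_wet - W_dry) / W_wet * 100
Water mass = 122.2 - 114.7 = 7.5 g
MC = 7.5 / 122.2 * 100 = 6.1375%

6.1375%


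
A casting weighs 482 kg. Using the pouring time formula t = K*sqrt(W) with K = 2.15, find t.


Formula: t = K * sqrt(W)
sqrt(W) = sqrt(482) = 21.95450
t = 2.15 * 21.95450 = 47.2022 s

Answer: 47.2022 s


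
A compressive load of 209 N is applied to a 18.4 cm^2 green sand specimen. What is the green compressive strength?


Formula: Compressive Strength = Force / Area
Strength = 209 N / 18.4 cm^2 = 11.3587 N/cm^2

Answer: 11.3587 N/cm^2


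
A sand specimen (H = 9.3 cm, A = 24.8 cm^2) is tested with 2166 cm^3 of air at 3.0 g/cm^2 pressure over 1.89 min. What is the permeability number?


Formula: Permeability Number P = (V * H) / (p * A * t)
Numerator: V * H = 2166 * 9.3 = 20143.8
Denominator: p * A * t = 3.0 * 24.8 * 1.89 = 140.616
P = 20143.8 / 140.616 = 143.2540

Answer: 143.2540


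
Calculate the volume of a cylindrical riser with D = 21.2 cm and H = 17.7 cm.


Formula: V = pi * (D/2)^2 * H  (cylinder volume)
Radius = D/2 = 21.2/2 = 10.6 cm
V = pi * 10.6^2 * 17.7 = 6247.9115 cm^3

Final answer: 6247.9115 cm^3


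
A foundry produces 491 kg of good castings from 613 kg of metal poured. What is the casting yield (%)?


Formula: Casting Yield = (W_good / W_total) * 100
Yield = (491 kg / 613 kg) * 100 = 80.0979%


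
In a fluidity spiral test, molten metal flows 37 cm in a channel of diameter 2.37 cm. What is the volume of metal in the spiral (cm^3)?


Formula: V = pi * (d/2)^2 * L  (cylinder volume)
Radius = 2.37/2 = 1.185 cm
V = pi * 1.185^2 * 37 = 163.2256 cm^3

Final answer: 163.2256 cm^3


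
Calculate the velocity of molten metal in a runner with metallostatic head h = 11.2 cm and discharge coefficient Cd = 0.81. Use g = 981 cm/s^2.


Formula: v = Cd * sqrt(2 * g * h)  (Torricelli with discharge coefficient)
2*g*h = 2 * 981 * 11.2 = 21974.4 cm^2/s^2
sqrt(21974.4) = 148.23765 cm/s
v = 0.81 * 148.23765 = 120.0725 cm/s

Final answer: 120.0725 cm/s


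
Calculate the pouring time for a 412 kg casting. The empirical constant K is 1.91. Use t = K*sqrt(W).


Formula: t = K * sqrt(W)
sqrt(W) = sqrt(412) = 20.29778
t = 1.91 * 20.29778 = 38.7688 s

Answer: 38.7688 s


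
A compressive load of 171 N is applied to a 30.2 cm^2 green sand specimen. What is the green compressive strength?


Formula: Compressive Strength = Force / Area
Strength = 171 N / 30.2 cm^2 = 5.6623 N/cm^2


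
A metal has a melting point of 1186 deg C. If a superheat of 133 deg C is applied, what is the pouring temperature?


Formula: T_pour = T_melt + Superheat
T_pour = 1186 + 133 = 1319 deg C

Final answer: 1319 deg C


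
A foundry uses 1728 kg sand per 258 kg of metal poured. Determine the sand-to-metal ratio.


Formula: Sand-to-Metal Ratio = W_sand / W_metal
Ratio = 1728 kg / 258 kg = 6.6977


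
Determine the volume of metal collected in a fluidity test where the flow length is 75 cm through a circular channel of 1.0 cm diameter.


Formula: V = pi * (d/2)^2 * L  (cylinder volume)
Radius = 1.0/2 = 0.5 cm
V = pi * 0.5^2 * 75 = 58.9049 cm^3

58.9049 cm^3


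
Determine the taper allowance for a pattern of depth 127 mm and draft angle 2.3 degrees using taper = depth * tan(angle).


Formula: taper = depth * tan(draft_angle)
tan(2.3 deg) = 0.0401641
taper = 127 mm * 0.0401641 = 5.1008 mm

Final answer: 5.1008 mm


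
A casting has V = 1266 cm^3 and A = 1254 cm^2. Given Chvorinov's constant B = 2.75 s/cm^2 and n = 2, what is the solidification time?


Formula: t_s = B * (V/A)^n  (Chvorinov's rule, n=2)
Modulus M = V/A = 1266/1254 = 1.009569 cm
M^2 = 1.009569^2 = 1.019230 cm^2
t_s = 2.75 * 1.019230 = 2.8029 s

Answer: 2.8029 s


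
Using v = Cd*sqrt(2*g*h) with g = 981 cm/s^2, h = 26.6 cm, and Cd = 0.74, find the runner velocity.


Formula: v = Cd * sqrt(2 * g * h)  (Torricelli with discharge coefficient)
2*g*h = 2 * 981 * 26.6 = 52189.2 cm^2/s^2
sqrt(52189.2) = 228.44956 cm/s
v = 0.74 * 228.44956 = 169.0527 cm/s

169.0527 cm/s


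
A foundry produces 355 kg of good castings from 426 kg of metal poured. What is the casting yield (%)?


Formula: Casting Yield = (W_good / W_total) * 100
Yield = (355 kg / 426 kg) * 100 = 83.3333%

Answer: 83.3333%


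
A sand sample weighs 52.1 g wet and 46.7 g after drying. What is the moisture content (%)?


Formula: MC = (W_wet - W_dry) / W_wet * 100
Water mass = 52.1 - 46.7 = 5.4 g
MC = 5.4 / 52.1 * 100 = 10.3647%

Final answer: 10.3647%


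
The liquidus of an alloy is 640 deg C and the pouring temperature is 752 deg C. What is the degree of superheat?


Formula: Superheat = T_pour - T_melt
Superheat = 752 - 640 = 112 deg C

Answer: 112 deg C


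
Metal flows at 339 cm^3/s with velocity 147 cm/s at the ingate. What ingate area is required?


Formula: A_ingate = Q / v  (continuity equation)
A = 339 cm^3/s / 147 cm/s = 2.3061 cm^2

Final answer: 2.3061 cm^2


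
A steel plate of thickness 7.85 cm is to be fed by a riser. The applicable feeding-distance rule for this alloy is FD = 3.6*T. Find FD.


Formula: FD = 3.6 * T  (riser feeding-distance rule)
FD = 3.6 * 7.85 cm = 28.2600 cm


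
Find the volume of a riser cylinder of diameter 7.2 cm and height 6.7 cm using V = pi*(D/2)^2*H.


Formula: V = pi * (D/2)^2 * H  (cylinder volume)
Radius = D/2 = 7.2/2 = 3.6 cm
V = pi * 3.6^2 * 6.7 = 272.7908 cm^3

272.7908 cm^3


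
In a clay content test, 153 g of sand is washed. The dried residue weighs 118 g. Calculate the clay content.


Formula: Clay% = (W_total - W_washed) / W_total * 100
Clay mass = 153 - 118 = 35 g
Clay% = 35 / 153 * 100 = 22.8758%

22.8758%


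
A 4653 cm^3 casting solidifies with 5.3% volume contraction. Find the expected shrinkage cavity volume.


Formula: V_shrink = V_casting * shrinkage_pct / 100
V_shrink = 4653 cm^3 * 5.3 / 100 = 246.6090 cm^3

246.6090 cm^3


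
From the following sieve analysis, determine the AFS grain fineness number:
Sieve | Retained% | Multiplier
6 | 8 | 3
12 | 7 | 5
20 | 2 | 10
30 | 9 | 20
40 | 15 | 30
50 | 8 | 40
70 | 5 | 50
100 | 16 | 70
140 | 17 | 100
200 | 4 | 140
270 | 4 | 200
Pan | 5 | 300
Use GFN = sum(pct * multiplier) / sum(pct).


Formula: GFN = sum(pct * multiplier) / sum(pct)
sum(pct * multiplier) = 6959
sum(pct) = 100
GFN = 6959 / 100 = 69.59

69.59


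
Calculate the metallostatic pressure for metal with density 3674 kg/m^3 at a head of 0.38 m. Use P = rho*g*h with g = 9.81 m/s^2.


Formula: P = rho * g * h
rho * g = 3674 * 9.81 = 36041.94 N/m^3
P = 36041.94 * 0.38 = 13695.9372 Pa


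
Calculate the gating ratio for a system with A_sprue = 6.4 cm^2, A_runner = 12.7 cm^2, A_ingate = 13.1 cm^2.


Sprue:Runner:Ingate = 1 : 12.7/6.4 : 13.1/6.4 = 1:1.98:2.05

Answer: 1:1.98:2.05


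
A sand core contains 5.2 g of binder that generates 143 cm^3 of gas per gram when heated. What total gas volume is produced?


Formula: V_gas = W_binder * gas_evolution_rate
V = 5.2 g * 143 cm^3/g = 743.6000 cm^3

Final answer: 743.6000 cm^3


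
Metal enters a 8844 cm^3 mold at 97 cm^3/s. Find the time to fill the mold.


Formula: t_fill = V_mold / Q_flow
t = 8844 cm^3 / 97 cm^3/s = 91.1753 s

Answer: 91.1753 s


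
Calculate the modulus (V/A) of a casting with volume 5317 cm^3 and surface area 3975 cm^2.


Formula: Casting Modulus M = V / A
M = 5317 cm^3 / 3975 cm^2 = 1.3376 cm

Answer: 1.3376 cm


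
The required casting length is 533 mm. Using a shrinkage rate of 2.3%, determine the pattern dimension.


Formula: L_pattern = L_casting * (1 + shrinkage_rate/100)
Shrinkage factor = 1 + 2.3/100 = 1.023
L_pattern = 533 mm * 1.023 = 545.2590 mm

Final answer: 545.2590 mm


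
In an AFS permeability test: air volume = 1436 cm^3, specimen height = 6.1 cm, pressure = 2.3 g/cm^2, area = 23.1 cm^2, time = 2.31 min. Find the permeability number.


Formula: Permeability Number P = (V * H) / (p * A * t)
Numerator: V * H = 1436 * 6.1 = 8759.6
Denominator: p * A * t = 2.3 * 23.1 * 2.31 = 122.7303
P = 8759.6 / 122.7303 = 71.3728

Final answer: 71.3728


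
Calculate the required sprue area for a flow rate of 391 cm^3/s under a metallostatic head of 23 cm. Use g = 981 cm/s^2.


Formula: v = sqrt(2*g*h), A = Q/v
Velocity: v = sqrt(2 * 981 * 23) = sqrt(45126) = 212.4288 cm/s
Sprue area: A = Q / v = 391 / 212.4288 = 1.8406 cm^2

Final answer: 1.8406 cm^2


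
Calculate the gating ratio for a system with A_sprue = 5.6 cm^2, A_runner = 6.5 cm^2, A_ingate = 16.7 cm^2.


Sprue:Runner:Ingate = 1 : 6.5/5.6 : 16.7/5.6 = 1:1.16:2.98

1:1.16:2.98


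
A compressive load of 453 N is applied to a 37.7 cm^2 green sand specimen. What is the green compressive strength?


Formula: Compressive Strength = Force / Area
Strength = 453 N / 37.7 cm^2 = 12.0159 N/cm^2

Final answer: 12.0159 N/cm^2


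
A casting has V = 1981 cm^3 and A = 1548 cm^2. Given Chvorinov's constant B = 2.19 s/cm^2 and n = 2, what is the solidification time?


Formula: t_s = B * (V/A)^n  (Chvorinov's rule, n=2)
Modulus M = V/A = 1981/1548 = 1.279716 cm
M^2 = 1.279716^2 = 1.637673 cm^2
t_s = 2.19 * 1.637673 = 3.5865 s

Answer: 3.5865 s


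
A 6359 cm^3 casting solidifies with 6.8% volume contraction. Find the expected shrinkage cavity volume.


Formula: V_shrink = V_casting * shrinkage_pct / 100
V_shrink = 6359 cm^3 * 6.8 / 100 = 432.4120 cm^3


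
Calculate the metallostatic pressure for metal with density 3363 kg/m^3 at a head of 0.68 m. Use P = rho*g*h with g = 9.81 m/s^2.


Formula: P = rho * g * h
rho * g = 3363 * 9.81 = 32991.03 N/m^3
P = 32991.03 * 0.68 = 22433.9004 Pa

22433.9004 Pa


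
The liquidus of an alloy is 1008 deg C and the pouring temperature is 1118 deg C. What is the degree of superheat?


Formula: Superheat = T_pour - T_melt
Superheat = 1118 - 1008 = 110 deg C

110 deg C


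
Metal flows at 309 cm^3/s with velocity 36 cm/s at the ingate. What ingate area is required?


Formula: A_ingate = Q / v  (continuity equation)
A = 309 cm^3/s / 36 cm/s = 8.5833 cm^2

Final answer: 8.5833 cm^2


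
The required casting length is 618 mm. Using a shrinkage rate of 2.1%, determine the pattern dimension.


Formula: L_pattern = L_casting * (1 + shrinkage_rate/100)
Shrinkage factor = 1 + 2.1/100 = 1.021
L_pattern = 618 mm * 1.021 = 630.9780 mm

Final answer: 630.9780 mm


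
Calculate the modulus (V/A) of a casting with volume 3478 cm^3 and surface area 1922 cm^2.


Formula: Casting Modulus M = V / A
M = 3478 cm^3 / 1922 cm^2 = 1.8096 cm

1.8096 cm


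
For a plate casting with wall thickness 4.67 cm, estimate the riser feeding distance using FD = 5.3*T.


Formula: FD = 5.3 * T  (riser feeding-distance rule)
FD = 5.3 * 4.67 cm = 24.7510 cm

Answer: 24.7510 cm


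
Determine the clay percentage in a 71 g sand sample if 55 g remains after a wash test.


Formula: Clay% = (W_total - W_washed) / W_total * 100
Clay mass = 71 - 55 = 16 g
Clay% = 16 / 71 * 100 = 22.5352%

22.5352%


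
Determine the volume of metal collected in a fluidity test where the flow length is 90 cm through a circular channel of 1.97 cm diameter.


Formula: V = pi * (d/2)^2 * L  (cylinder volume)
Radius = 1.97/2 = 0.985 cm
V = pi * 0.985^2 * 90 = 274.3247 cm^3

Answer: 274.3247 cm^3


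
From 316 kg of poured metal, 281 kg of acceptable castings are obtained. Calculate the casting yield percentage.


Formula: Casting Yield = (W_good / W_total) * 100
Yield = (281 kg / 316 kg) * 100 = 88.9241%

Final answer: 88.9241%


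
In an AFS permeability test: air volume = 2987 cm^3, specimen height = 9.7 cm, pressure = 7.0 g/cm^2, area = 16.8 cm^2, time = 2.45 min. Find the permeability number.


Formula: Permeability Number P = (V * H) / (p * A * t)
Numerator: V * H = 2987 * 9.7 = 28973.9
Denominator: p * A * t = 7.0 * 16.8 * 2.45 = 288.12
P = 28973.9 / 288.12 = 100.5619

Answer: 100.5619


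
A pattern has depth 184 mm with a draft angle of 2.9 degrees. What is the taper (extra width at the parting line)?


Formula: taper = depth * tan(draft_angle)
tan(2.9 deg) = 0.0506578
taper = 184 mm * 0.0506578 = 9.3210 mm

9.3210 mm


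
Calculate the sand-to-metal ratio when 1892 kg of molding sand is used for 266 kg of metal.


Formula: Sand-to-Metal Ratio = W_sand / W_metal
Ratio = 1892 kg / 266 kg = 7.1128

Answer: 7.1128


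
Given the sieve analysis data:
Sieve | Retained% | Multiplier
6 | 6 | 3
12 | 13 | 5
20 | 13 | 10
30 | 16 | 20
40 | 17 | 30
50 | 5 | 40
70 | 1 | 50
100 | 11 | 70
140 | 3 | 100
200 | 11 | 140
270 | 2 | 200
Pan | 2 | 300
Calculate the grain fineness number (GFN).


Formula: GFN = sum(pct * multiplier) / sum(pct)
sum(pct * multiplier) = 4903
sum(pct) = 100
GFN = 4903 / 100 = 49.03

Final answer: 49.03


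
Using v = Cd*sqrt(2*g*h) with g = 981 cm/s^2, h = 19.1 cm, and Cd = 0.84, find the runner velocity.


Formula: v = Cd * sqrt(2 * g * h)  (Torricelli with discharge coefficient)
2*g*h = 2 * 981 * 19.1 = 37474.2 cm^2/s^2
sqrt(37474.2) = 193.58254 cm/s
v = 0.84 * 193.58254 = 162.6093 cm/s


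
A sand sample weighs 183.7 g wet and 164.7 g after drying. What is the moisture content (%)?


Formula: MC = (W_wet - W_dry) / W_wet * 100
Water mass = 183.7 - 164.7 = 19.0 g
MC = 19.0 / 183.7 * 100 = 10.3430%

Answer: 10.3430%


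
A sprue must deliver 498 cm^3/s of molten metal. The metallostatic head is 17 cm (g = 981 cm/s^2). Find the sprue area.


Formula: v = sqrt(2*g*h), A = Q/v
Velocity: v = sqrt(2 * 981 * 17) = sqrt(33354) = 182.6308 cm/s
Sprue area: A = Q / v = 498 / 182.6308 = 2.7268 cm^2

Answer: 2.7268 cm^2


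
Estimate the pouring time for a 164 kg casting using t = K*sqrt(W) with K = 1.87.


Formula: t = K * sqrt(W)
sqrt(W) = sqrt(164) = 12.80625
t = 1.87 * 12.80625 = 23.9477 s

Answer: 23.9477 s


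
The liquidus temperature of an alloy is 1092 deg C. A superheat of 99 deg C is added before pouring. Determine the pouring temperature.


Formula: T_pour = T_melt + Superheat
T_pour = 1092 + 99 = 1191 deg C

Final answer: 1191 deg C


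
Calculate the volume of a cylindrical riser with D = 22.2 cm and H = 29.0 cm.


Formula: V = pi * (D/2)^2 * H  (cylinder volume)
Radius = D/2 = 22.2/2 = 11.1 cm
V = pi * 11.1^2 * 29.0 = 11225.1933 cm^3

11225.1933 cm^3


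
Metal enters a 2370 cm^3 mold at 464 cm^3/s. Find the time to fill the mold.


Formula: t_fill = V_mold / Q_flow
t = 2370 cm^3 / 464 cm^3/s = 5.1078 s

5.1078 s


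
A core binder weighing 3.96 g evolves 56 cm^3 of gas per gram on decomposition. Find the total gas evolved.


Formula: V_gas = W_binder * gas_evolution_rate
V = 3.96 g * 56 cm^3/g = 221.7600 cm^3

Final answer: 221.7600 cm^3


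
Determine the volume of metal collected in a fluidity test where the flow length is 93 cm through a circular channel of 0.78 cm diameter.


Formula: V = pi * (d/2)^2 * L  (cylinder volume)
Radius = 0.78/2 = 0.39 cm
V = pi * 0.39^2 * 93 = 44.4388 cm^3

Answer: 44.4388 cm^3


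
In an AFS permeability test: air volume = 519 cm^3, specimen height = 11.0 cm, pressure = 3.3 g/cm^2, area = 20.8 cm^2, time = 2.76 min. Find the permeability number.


Formula: Permeability Number P = (V * H) / (p * A * t)
Numerator: V * H = 519 * 11.0 = 5709.0
Denominator: p * A * t = 3.3 * 20.8 * 2.76 = 189.4464
P = 5709.0 / 189.4464 = 30.1352

Final answer: 30.1352


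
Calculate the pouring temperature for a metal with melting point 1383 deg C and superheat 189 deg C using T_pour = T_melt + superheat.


Formula: T_pour = T_melt + Superheat
T_pour = 1383 + 189 = 1572 deg C

1572 deg C


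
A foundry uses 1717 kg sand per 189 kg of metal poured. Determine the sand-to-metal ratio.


Formula: Sand-to-Metal Ratio = W_sand / W_metal
Ratio = 1717 kg / 189 kg = 9.0847


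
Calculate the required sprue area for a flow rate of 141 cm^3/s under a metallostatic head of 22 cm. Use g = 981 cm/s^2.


Formula: v = sqrt(2*g*h), A = Q/v
Velocity: v = sqrt(2 * 981 * 22) = sqrt(43164) = 207.7595 cm/s
Sprue area: A = Q / v = 141 / 207.7595 = 0.6787 cm^2

0.6787 cm^2


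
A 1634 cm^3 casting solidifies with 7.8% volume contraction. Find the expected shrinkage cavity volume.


Formula: V_shrink = V_casting * shrinkage_pct / 100
V_shrink = 1634 cm^3 * 7.8 / 100 = 127.4520 cm^3

Answer: 127.4520 cm^3


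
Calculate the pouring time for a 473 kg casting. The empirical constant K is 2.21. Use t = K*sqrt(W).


Formula: t = K * sqrt(W)
sqrt(W) = sqrt(473) = 21.74856
t = 2.21 * 21.74856 = 48.0643 s

Final answer: 48.0643 s


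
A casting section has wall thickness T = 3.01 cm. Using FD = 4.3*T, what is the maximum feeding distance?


Formula: FD = 4.3 * T  (riser feeding-distance rule)
FD = 4.3 * 3.01 cm = 12.9430 cm

12.9430 cm
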